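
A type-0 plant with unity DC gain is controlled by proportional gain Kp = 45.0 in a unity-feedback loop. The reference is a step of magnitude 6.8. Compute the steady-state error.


e_ss = R/(1 + Kp) = 6.8/(1 + 45.0) = 6.8/46.0000 = 0.1478

0.1478


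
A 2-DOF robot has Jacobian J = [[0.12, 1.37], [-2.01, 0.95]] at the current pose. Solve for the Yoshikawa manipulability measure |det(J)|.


det(J) = 0.12*0.95 - (1.37)*(-2.01) = 2.8677
|det(J)| = 2.8677

2.8677


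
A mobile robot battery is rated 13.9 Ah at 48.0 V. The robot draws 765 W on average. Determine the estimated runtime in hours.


E = 13.9*48.0 = 667.2000 Wh
t = E/P = 667.2000/765 = 0.8722

0.8722 hours


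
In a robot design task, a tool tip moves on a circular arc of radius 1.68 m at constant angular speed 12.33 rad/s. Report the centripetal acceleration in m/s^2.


a_c = omega^2 * r = 12.33^2 * 1.68 = 255.4086

255.4086 m/s^2


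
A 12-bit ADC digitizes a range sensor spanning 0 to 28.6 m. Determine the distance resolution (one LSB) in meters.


res = range / 2^n = 28.6/2^12 = 28.6/4096 = 0.0070

0.0070 m


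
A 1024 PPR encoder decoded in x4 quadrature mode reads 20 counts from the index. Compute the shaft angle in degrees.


angle = counts * 360 / (PPR*4) = 20 * 360 / 4096 = 1.7578

1.7578 degrees


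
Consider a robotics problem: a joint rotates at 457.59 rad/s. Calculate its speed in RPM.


RPM = 457.59 * 60/(2*pi) = 4369.6626

4369.6626 RPM


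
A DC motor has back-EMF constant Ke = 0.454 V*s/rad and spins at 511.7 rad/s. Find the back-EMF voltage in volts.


V_emf = Ke * omega = 0.454*511.7 = 232.3118

232.3118 V


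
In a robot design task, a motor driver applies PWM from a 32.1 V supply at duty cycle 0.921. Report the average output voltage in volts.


V_avg = V_supply * D = 32.1*0.921 = 29.5641

29.5641 V


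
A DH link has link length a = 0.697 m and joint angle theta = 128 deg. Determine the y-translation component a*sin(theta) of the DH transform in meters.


a*sin(theta) = 0.697*sin(128 deg) = 0.5492

0.5492 m


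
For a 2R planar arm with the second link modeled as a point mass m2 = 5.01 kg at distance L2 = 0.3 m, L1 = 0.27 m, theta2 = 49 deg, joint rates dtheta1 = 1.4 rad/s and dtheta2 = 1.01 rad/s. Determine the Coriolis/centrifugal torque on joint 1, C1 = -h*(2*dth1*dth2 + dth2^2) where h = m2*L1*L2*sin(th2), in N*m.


h = m2*L1*L2*sin(th2) = 5.01*0.27*0.3*sin(49 deg) = 0.306269
C1 = -h*(2*1.4*1.01 + 1.01^2) = -0.306269*3.8481 = -1.1786

-1.1786 N*m


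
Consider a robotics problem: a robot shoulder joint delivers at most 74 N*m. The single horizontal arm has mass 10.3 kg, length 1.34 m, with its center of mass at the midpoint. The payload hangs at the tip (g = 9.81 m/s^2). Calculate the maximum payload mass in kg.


tau_arm = m_arm*g*(L/2) = 10.3*9.81*1.34/2 = 67.6988 N*m
tau_payload = tau_max - tau_arm = 74 - 67.6988 = 6.3012
m_payload = tau_payload / (g*L) = 6.3012 / (9.81*1.34) = 0.4793

0.4793 kg


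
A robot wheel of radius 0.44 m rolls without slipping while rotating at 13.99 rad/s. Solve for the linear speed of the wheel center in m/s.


v = omega * r = 13.99 * 0.44 = 6.1556

6.1556 m/s


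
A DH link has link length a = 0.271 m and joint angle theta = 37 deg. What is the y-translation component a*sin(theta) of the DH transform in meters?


a*sin(theta) = 0.271*sin(37 deg) = 0.1631

0.1631 m


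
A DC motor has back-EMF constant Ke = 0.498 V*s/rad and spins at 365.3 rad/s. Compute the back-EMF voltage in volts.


V_emf = Ke * omega = 0.498*365.3 = 181.9194

181.9194 V


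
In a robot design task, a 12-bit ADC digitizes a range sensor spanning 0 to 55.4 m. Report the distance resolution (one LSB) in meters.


res = range / 2^n = 55.4/2^12 = 55.4/4096 = 0.0135

0.0135 m


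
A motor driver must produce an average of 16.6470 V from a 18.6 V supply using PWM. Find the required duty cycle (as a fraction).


D = V_avg/V_supply = 16.6470/18.6 = 0.8950

0.8950


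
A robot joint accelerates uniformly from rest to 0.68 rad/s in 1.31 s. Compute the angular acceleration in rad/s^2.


alpha = delta_omega / t = 0.68 / 1.31 = 0.5191

0.5191 rad/s^2


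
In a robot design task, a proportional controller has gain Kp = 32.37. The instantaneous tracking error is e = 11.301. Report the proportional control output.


u_P = Kp * e = 32.37 * 11.301 = 365.8134

365.8134


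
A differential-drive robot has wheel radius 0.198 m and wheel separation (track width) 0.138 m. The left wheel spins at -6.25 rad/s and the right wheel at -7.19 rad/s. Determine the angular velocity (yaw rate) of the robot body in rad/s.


omega = r*(wR - wL)/L = 0.198*(-7.19 - (-6.25))/0.138 = -1.3487

-1.3487 rad/s


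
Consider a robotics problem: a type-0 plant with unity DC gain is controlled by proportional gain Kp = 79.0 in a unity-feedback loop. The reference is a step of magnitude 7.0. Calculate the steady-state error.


e_ss = R/(1 + Kp) = 7.0/(1 + 79.0) = 7.0/80.0000 = 0.0875

0.0875


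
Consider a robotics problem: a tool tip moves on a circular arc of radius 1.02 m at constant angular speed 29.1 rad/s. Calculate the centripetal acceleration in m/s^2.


a_c = omega^2 * r = 29.1^2 * 1.02 = 863.7462

863.7462 m/s^2


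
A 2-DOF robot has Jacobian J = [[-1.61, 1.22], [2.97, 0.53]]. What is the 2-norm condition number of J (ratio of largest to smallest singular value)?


JJ^T eigenvalues: trace(JJ^T) = 13.1823, det(JJ^T) = det(J)^2 = 20.04084289
s_max^2 = (13.1823 + sqrt(93.60966173))/2 = 11.42875431
s_min^2 = (13.1823 - sqrt(93.60966173))/2 = 1.75354569
kappa = s_max/s_min = sqrt(11.42875431/1.75354569) = 2.5529

2.5529


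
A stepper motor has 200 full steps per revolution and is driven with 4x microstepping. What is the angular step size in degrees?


step = 360/(200*4) = 360/800 = 0.4500

0.4500 degrees


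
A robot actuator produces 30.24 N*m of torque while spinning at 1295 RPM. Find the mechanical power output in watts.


omega = 1295 * 2*pi/60 = 135.612083 rad/s
P = tau * omega = 30.24 * 135.612083 = 4100.9094

4100.9094 W


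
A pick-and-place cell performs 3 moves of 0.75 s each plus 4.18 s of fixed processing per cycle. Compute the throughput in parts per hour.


T_cycle = 3*0.75 + 4.18 = 6.4300 s
rate = 3600/T = 559.8756

559.8756 parts/hour


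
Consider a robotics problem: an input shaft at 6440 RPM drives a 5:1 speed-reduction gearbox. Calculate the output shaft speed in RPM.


omega_out = omega_in / N = 6440 / 5 = 1288.0000

1288.0000 RPM


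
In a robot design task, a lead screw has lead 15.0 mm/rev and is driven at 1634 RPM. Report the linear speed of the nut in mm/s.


v = lead * (RPM/60) = 15.0*1634/60 = 408.5000

408.5000 mm/s


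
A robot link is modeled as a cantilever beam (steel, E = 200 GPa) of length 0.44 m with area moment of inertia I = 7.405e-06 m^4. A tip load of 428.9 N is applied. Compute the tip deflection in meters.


delta = F*L^3/(3*E*I) = 428.9*0.44^3/(3*2.000e+11*7.405e-06)
      = 36.5354176/4443000 = 8.2231e-06

8.2231e-06 m


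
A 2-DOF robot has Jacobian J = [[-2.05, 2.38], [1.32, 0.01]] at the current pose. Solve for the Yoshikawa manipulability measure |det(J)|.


det(J) = -2.05*0.01 - (2.38)*(1.32) = -3.1621
|det(J)| = 3.1621

3.1621


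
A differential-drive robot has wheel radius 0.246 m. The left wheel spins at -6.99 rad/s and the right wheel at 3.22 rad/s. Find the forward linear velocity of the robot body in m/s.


v = r*(wR + wL)/2 = 0.246*(3.22 + -6.99)/2 = -0.4637

-0.4637 m/s


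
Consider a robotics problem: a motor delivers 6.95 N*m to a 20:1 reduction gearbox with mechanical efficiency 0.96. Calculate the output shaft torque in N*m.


tau_out = tau_in * N * eta = 6.95 * 20 * 0.96 = 133.4400

133.4400 N*m


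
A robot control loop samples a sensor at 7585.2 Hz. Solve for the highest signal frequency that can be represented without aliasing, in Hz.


f_max = f_s/2 = 7585.2/2 = 3792.6000

3792.6000 Hz


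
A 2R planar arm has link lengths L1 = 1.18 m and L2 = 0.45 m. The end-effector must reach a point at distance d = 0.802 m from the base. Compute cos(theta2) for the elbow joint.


cos(th2) = (d^2 - L1^2 - L2^2)/(2*L1*L2) = (0.802^2 - 1.18^2 - 0.45^2)/(2*1.18*0.45) = -0.8961

-0.8961


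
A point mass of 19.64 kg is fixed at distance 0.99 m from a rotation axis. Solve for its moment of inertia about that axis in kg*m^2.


I = m*r^2 = 19.64*0.99^2 = 19.2492

19.2492 kg*m^2


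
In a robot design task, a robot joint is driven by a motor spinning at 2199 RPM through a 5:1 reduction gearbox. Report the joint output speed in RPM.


omega_joint = omega_motor / N = 2199 / 5 = 439.8000

439.8000 RPM


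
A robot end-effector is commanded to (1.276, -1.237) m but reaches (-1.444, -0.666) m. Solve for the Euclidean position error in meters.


dx = -1.444 - (1.276) = -2.7200, dy = -0.666 - (-1.237) = 0.5710
err = sqrt(7.398400 + 0.326041) = 2.7793

2.7793 m


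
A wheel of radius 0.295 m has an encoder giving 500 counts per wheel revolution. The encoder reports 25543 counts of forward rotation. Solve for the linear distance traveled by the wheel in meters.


revs = 25543/500 = 51.086000
d = revs * 2*pi*r = 51.086000 * 2*pi*0.295 = 94.6899

94.6899 m


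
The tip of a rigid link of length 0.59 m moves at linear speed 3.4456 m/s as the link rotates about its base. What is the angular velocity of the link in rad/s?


omega = v / L = 3.4456 / 0.59 = 5.8400

5.8400 rad/s


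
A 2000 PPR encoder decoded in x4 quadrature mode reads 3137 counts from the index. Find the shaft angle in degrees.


angle = counts * 360 / (PPR*4) = 3137 * 360 / 8000 = 141.1650

141.1650 degrees


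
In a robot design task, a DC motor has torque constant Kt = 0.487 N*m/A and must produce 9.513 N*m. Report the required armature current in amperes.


I = tau / Kt = 9.513/0.487 = 19.5339

19.5339 A


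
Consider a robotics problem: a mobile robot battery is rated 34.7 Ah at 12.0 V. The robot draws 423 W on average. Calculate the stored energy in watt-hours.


E = capacity * V = 34.7*12.0 = 416.4000

416.4000 Wh


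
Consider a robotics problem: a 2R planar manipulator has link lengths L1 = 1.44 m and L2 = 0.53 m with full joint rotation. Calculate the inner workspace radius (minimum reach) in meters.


r_min = |L1 - L2| = |1.44 - 0.53| = 0.9100

0.9100 m


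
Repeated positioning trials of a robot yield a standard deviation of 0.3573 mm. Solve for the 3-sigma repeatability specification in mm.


repeatability = 3*sigma = 3*0.3573 = 1.0719

1.0719 mm


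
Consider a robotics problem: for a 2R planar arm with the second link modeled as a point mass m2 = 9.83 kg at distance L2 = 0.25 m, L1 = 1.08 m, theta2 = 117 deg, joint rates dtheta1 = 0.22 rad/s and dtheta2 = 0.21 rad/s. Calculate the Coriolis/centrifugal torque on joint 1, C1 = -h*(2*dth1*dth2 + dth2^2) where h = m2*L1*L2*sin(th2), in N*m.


h = m2*L1*L2*sin(th2) = 9.83*1.08*0.25*sin(117 deg) = 2.364820
C1 = -h*(2*0.22*0.21 + 0.21^2) = -2.364820*0.1365 = -0.3228

-0.3228 N*m


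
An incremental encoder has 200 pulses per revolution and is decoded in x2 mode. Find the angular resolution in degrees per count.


resolution = 360 / (PPR * 2) = 360 / 400 = 0.9000

0.9000 degrees


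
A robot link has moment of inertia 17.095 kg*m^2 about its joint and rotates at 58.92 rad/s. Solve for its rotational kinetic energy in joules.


KE = (1/2)*I*omega^2 = 0.5*17.095*58.92^2 = 29673.2138

29673.2138 J


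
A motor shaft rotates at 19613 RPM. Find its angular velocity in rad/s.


omega = 19613 * 2*pi/60 = 2053.8686

2053.8686 rad/s


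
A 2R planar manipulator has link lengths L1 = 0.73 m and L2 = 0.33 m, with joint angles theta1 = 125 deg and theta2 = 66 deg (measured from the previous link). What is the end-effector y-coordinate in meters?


y = L1*sin(th1) + L2*sin(th1+th2) = 0.73*sin(125 deg) + 0.33*sin(191 deg) = 0.5350

0.5350 m


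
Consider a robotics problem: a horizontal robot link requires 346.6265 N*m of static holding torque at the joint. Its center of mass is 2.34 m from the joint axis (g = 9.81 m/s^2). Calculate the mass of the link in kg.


m = tau / (g*L) = 346.6265 / (9.81 * 2.34) = 15.1000

15.1000 kg


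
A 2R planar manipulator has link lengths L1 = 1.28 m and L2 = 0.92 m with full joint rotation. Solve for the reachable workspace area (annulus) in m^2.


r_max = L1 + L2 = 2.2000, r_min = |L1 - L2| = 0.3600
A = pi*(r_max^2 - r_min^2) = pi*(4.8400 - 0.1296) = 14.7982

14.7982 m^2


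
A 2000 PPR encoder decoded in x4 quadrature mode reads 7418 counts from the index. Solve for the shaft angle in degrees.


angle = counts * 360 / (PPR*4) = 7418 * 360 / 8000 = 333.8100

333.8100 degrees


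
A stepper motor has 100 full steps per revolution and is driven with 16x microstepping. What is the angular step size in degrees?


step = 360/(100*16) = 360/1600 = 0.2250

0.2250 degrees


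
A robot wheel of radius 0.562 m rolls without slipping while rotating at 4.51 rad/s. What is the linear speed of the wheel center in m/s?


v = omega * r = 4.51 * 0.562 = 2.5346

2.5346 m/s


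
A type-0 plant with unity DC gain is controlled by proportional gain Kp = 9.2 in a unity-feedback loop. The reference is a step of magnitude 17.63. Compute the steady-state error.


e_ss = R/(1 + Kp) = 17.63/(1 + 9.2) = 17.63/10.2000 = 1.7284

1.7284


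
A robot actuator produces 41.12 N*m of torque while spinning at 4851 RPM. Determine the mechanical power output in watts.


omega = 4851 * 2*pi/60 = 507.995532 rad/s
P = tau * omega = 41.12 * 507.995532 = 20888.7763

20888.7763 W


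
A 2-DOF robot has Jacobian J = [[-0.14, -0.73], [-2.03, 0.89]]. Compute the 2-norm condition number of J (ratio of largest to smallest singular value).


JJ^T eigenvalues: trace(JJ^T) = 5.4655, det(JJ^T) = det(J)^2 = 2.58084225
s_max^2 = (5.4655 + sqrt(19.54832125))/2 = 4.94342418
s_min^2 = (5.4655 - sqrt(19.54832125))/2 = 0.52207582
kappa = s_max/s_min = sqrt(4.94342418/0.52207582) = 3.0771

3.0771


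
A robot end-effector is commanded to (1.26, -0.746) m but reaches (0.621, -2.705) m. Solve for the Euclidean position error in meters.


dx = 0.621 - (1.26) = -0.6390, dy = -2.705 - (-0.746) = -1.9590
err = sqrt(0.408321 + 3.837681) = 2.0606

2.0606 m


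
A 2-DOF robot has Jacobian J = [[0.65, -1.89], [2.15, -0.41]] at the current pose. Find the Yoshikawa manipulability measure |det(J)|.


det(J) = 0.65*-0.41 - (-1.89)*(2.15) = 3.7970
|det(J)| = 3.7970

3.7970


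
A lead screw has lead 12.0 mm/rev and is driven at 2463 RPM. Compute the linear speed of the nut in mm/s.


v = lead * (RPM/60) = 12.0*2463/60 = 492.6000

492.6000 mm/s


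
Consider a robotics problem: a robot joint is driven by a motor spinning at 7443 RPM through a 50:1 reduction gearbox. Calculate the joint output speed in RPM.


omega_joint = omega_motor / N = 7443 / 50 = 148.8600

148.8600 RPM


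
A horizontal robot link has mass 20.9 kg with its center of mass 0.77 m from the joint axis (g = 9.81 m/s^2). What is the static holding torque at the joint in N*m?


tau = m*g*L = 20.9 * 9.81 * 0.77 = 157.8723

157.8723 N*m


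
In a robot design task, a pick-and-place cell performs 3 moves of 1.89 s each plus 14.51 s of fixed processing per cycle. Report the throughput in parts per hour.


T_cycle = 3*1.89 + 14.51 = 20.1800 s
rate = 3600/T = 178.3944

178.3944 parts/hour


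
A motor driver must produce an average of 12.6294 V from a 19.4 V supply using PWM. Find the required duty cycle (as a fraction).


D = V_avg/V_supply = 12.6294/19.4 = 0.6510

0.6510


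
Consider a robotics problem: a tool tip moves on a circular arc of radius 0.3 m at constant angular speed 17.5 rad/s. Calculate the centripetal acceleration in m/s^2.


a_c = omega^2 * r = 17.5^2 * 0.3 = 91.8750

91.8750 m/s^2


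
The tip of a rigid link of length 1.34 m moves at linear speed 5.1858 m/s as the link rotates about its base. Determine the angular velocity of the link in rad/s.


omega = v / L = 5.1858 / 1.34 = 3.8700

3.8700 rad/s


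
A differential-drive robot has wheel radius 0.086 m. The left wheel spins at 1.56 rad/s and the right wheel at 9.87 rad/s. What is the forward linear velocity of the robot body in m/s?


v = r*(wR + wL)/2 = 0.086*(9.87 + 1.56)/2 = 0.4915

0.4915 m/s


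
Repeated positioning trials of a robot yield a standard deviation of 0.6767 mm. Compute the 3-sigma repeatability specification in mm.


repeatability = 3*sigma = 3*0.6767 = 2.0301

2.0301 mm


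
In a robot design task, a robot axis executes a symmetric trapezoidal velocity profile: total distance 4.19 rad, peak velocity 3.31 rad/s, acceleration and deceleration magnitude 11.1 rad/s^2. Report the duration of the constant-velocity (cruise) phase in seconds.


t_acc = v/a = 0.298198 s, d_acc = v^2/(2a) = 0.493518 rad each
d_cruise = 4.19 - 2*0.493518 = 3.202964 rad
t_cruise = d_cruise/v = 3.202964/3.31 = 0.9677

0.9677 s


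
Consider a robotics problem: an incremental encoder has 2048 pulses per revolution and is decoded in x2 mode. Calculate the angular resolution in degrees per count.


resolution = 360 / (PPR * 2) = 360 / 4096 = 0.0879

0.0879 degrees


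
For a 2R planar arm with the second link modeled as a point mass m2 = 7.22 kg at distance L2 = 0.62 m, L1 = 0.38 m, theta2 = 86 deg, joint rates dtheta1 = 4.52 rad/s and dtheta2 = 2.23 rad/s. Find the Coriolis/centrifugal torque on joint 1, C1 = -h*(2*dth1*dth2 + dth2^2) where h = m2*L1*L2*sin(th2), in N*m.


h = m2*L1*L2*sin(th2) = 7.22*0.38*0.62*sin(86 deg) = 1.696888
C1 = -h*(2*4.52*2.23 + 2.23^2) = -1.696888*25.1321 = -42.6464

-42.6464 N*m


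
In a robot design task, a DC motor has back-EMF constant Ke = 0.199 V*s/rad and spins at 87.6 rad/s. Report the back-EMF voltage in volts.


V_emf = Ke * omega = 0.199*87.6 = 17.4324

17.4324 V


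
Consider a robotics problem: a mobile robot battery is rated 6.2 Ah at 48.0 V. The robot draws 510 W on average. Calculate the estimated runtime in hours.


E = 6.2*48.0 = 297.6000 Wh
t = E/P = 297.6000/510 = 0.5835

0.5835 hours


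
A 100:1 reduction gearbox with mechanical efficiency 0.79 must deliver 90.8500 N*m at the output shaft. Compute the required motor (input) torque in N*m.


tau_in = tau_out / (N * eta) = 90.8500 / (100 * 0.79) = 1.1500

1.1500 N*m


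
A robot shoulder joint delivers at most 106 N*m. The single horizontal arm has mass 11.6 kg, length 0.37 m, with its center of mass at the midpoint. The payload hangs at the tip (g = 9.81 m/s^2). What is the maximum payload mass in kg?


tau_arm = m_arm*g*(L/2) = 11.6*9.81*0.37/2 = 21.0523 N*m
tau_payload = tau_max - tau_arm = 106 - 21.0523 = 84.9477
m_payload = tau_payload / (g*L) = 84.9477 / (9.81*0.37) = 23.4035

23.4035 kg


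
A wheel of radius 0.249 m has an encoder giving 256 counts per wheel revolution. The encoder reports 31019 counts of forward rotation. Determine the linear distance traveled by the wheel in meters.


revs = 31019/256 = 121.167969
d = revs * 2*pi*r = 121.167969 * 2*pi*0.249 = 189.5689

189.5689 m


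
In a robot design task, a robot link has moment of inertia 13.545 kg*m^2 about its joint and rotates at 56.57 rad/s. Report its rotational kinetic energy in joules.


KE = (1/2)*I*omega^2 = 0.5*13.545*56.57^2 = 21673.1168

21673.1168 J


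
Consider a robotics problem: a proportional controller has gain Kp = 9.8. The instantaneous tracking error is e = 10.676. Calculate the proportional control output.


u_P = Kp * e = 9.8 * 10.676 = 104.6248

104.6248


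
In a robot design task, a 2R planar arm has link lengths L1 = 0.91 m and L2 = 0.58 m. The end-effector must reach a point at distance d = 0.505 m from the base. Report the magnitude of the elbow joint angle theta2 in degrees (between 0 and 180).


cos(th2) = (d^2 - L1^2 - L2^2)/(2*L1*L2) = (0.505^2 - 0.91^2 - 0.58^2)/(2*0.91*0.58) = -0.86157162
th2 = acos(-0.86157162) = 149.4935 deg

149.4935 degrees


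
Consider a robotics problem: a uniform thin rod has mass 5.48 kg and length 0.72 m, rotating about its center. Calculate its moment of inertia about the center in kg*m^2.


I = (1/12)*m*L^2 = (1/12)*5.48*0.72^2 = 0.2367

0.2367 kg*m^2


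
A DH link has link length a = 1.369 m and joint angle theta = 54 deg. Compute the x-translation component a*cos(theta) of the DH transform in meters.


a*cos(theta) = 1.369*cos(54 deg) = 0.8047

0.8047 m


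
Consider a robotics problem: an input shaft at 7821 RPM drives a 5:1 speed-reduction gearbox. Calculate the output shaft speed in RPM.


omega_out = omega_in / N = 7821 / 5 = 1564.2000

1564.2000 RPM


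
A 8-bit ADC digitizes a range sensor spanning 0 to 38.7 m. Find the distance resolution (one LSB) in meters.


res = range / 2^n = 38.7/2^8 = 38.7/256 = 0.1512

0.1512 m


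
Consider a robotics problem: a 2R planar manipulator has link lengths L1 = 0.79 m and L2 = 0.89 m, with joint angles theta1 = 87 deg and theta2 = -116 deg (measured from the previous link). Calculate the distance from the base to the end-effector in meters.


x = L1*cos(th1) + L2*cos(th1+th2) = 0.819757
y = L1*sin(th1) + L2*sin(th1+th2) = 0.357437
d = sqrt(x^2 + y^2) = sqrt(0.672002 + 0.127761) = 0.8943

0.8943 m


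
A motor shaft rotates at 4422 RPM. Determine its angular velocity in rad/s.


omega = 4422 * 2*pi/60 = 463.0708

463.0708 rad/s


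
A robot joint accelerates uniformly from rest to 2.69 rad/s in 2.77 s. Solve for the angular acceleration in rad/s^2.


alpha = delta_omega / t = 2.69 / 2.77 = 0.9711

0.9711 rad/s^2


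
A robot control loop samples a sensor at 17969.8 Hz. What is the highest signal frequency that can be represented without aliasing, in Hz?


f_max = f_s/2 = 17969.8/2 = 8984.9000

8984.9000 Hz


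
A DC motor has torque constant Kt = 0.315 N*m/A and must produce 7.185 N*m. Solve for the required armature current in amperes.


I = tau / Kt = 7.185/0.315 = 22.8095

22.8095 A


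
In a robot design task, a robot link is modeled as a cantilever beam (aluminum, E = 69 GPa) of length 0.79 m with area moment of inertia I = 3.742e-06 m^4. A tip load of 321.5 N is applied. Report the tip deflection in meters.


delta = F*L^3/(3*E*I) = 321.5*0.79^3/(3*6.900e+10*3.742e-06)
      = 158.5120385/774594 = 2.0464e-04

2.0464e-04 m


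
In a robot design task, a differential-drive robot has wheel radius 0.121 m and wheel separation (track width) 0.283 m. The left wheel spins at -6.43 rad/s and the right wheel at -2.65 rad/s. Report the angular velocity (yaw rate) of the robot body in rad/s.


omega = r*(wR - wL)/L = 0.121*(-2.65 - (-6.43))/0.283 = 1.6162

1.6162 rad/s


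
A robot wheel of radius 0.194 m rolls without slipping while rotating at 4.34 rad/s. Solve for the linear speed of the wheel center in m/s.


v = omega * r = 4.34 * 0.194 = 0.8420

0.8420 m/s


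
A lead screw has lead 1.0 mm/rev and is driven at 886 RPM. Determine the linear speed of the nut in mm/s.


v = lead * (RPM/60) = 1.0*886/60 = 14.7667

14.7667 mm/s


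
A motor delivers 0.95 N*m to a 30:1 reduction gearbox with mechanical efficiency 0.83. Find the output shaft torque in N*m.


tau_out = tau_in * N * eta = 0.95 * 30 * 0.83 = 23.6550

23.6550 N*m


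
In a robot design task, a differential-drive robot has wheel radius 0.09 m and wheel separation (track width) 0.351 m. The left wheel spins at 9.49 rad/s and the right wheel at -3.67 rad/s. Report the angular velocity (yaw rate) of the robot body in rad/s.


omega = r*(wR - wL)/L = 0.09*(-3.67 - (9.49))/0.351 = -3.3744

-3.3744 rad/s


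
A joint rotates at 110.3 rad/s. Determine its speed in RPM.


RPM = 110.3 * 60/(2*pi) = 1053.2874

1053.2874 RPM


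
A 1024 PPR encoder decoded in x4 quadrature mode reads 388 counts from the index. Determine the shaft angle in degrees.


angle = counts * 360 / (PPR*4) = 388 * 360 / 4096 = 34.1016

34.1016 degrees


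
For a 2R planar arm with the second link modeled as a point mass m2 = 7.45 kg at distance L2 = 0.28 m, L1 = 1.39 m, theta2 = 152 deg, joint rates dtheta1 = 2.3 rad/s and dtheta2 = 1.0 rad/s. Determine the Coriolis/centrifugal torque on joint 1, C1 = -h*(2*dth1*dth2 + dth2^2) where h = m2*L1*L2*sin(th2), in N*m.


h = m2*L1*L2*sin(th2) = 7.45*1.39*0.28*sin(152 deg) = 1.361252
C1 = -h*(2*2.3*1.0 + 1.0^2) = -1.361252*5.6000 = -7.6230

-7.6230 N*m


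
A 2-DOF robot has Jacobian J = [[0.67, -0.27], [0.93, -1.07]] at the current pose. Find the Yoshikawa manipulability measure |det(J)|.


det(J) = 0.67*-1.07 - (-0.27)*(0.93) = -0.4658
|det(J)| = 0.4658

0.4658


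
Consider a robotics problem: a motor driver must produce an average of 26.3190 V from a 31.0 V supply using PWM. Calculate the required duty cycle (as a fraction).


D = V_avg/V_supply = 26.3190/31.0 = 0.8490

0.8490


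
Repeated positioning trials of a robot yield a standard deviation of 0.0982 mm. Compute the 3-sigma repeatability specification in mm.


repeatability = 3*sigma = 3*0.0982 = 0.2946

0.2946 mm


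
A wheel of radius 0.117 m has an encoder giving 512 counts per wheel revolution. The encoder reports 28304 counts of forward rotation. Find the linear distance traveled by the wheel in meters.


revs = 28304/512 = 55.281250
d = revs * 2*pi*r = 55.281250 * 2*pi*0.117 = 40.6391

40.6391 m


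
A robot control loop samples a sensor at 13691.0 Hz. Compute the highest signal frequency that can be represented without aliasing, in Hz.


f_max = f_s/2 = 13691.0/2 = 6845.5000

6845.5000 Hz


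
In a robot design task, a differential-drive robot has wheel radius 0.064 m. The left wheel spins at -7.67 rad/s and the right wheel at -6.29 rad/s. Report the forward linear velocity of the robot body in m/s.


v = r*(wR + wL)/2 = 0.064*(-6.29 + -7.67)/2 = -0.4467

-0.4467 m/s


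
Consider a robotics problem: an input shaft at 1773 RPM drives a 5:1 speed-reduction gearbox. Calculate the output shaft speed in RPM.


omega_out = omega_in / N = 1773 / 5 = 354.6000

354.6000 RPM


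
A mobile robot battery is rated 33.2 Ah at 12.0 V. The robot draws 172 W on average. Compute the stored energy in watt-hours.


E = capacity * V = 33.2*12.0 = 398.4000

398.4000 Wh


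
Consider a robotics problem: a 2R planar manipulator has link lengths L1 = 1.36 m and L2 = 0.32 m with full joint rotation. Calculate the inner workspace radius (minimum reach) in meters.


r_min = |L1 - L2| = |1.36 - 0.32| = 1.0400

1.0400 m


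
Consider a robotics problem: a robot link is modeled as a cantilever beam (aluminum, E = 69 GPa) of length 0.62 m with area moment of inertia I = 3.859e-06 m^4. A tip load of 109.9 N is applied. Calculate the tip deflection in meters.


delta = F*L^3/(3*E*I) = 109.9*0.62^3/(3*6.900e+10*3.859e-06)
      = 26.1922472/798813 = 3.2789e-05

3.2789e-05 m


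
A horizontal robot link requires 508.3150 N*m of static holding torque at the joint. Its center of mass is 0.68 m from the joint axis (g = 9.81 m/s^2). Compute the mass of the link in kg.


m = tau / (g*L) = 508.3150 / (9.81 * 0.68) = 76.2000

76.2000 kg


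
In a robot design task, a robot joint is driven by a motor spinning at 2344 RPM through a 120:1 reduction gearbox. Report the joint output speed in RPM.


omega_joint = omega_motor / N = 2344 / 120 = 19.5333

19.5333 RPM


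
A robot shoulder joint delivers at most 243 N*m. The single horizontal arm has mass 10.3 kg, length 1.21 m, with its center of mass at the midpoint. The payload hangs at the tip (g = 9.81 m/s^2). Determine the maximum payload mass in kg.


tau_arm = m_arm*g*(L/2) = 10.3*9.81*1.21/2 = 61.1310 N*m
tau_payload = tau_max - tau_arm = 243 - 61.1310 = 181.8690
m_payload = tau_payload / (g*L) = 181.8690 / (9.81*1.21) = 15.3216

15.3216 kg


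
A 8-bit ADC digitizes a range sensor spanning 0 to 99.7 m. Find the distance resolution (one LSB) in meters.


res = range / 2^n = 99.7/2^8 = 99.7/256 = 0.3895

0.3895 m


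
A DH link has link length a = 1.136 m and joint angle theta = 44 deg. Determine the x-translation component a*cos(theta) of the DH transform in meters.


a*cos(theta) = 1.136*cos(44 deg) = 0.8172

0.8172 m


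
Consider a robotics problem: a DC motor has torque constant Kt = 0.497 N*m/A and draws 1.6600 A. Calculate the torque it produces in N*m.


tau = Kt * I = 0.497*1.6600 = 0.8250

0.8250 N*m


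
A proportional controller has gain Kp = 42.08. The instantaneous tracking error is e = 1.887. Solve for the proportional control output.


u_P = Kp * e = 42.08 * 1.887 = 79.4050

79.4050


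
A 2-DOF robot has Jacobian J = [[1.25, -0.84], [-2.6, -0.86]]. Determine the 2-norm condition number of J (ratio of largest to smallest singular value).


JJ^T eigenvalues: trace(JJ^T) = 9.7677, det(JJ^T) = det(J)^2 = 10.62108100
s_max^2 = (9.7677 + sqrt(52.92363929))/2 = 8.52128176
s_min^2 = (9.7677 - sqrt(52.92363929))/2 = 1.24641824
kappa = s_max/s_min = sqrt(8.52128176/1.24641824) = 2.6147

2.6147


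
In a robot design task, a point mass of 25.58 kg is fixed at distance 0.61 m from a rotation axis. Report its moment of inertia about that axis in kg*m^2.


I = m*r^2 = 25.58*0.61^2 = 9.5183

9.5183 kg*m^2


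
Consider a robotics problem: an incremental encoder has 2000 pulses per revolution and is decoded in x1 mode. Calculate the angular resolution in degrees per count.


resolution = 360 / (PPR * 1) = 360 / 2000 = 0.1800

0.1800 degrees


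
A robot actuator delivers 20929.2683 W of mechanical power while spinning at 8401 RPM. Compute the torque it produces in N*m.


omega = 8401 * 2*pi/60 = 879.750663 rad/s
tau = P / omega = 20929.2683 / 879.750663 = 23.7900

23.7900 N*m


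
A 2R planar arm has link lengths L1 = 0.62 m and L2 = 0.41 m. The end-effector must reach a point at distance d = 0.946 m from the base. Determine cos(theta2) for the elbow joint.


cos(th2) = (d^2 - L1^2 - L2^2)/(2*L1*L2) = (0.946^2 - 0.62^2 - 0.41^2)/(2*0.62*0.41) = 0.6735

0.6735


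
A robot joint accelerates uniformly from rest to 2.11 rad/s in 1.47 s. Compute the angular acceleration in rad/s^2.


alpha = delta_omega / t = 2.11 / 1.47 = 1.4354

1.4354 rad/s^2


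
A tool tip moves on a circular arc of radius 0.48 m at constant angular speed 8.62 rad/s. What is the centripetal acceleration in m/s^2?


a_c = omega^2 * r = 8.62^2 * 0.48 = 35.6661

35.6661 m/s^2


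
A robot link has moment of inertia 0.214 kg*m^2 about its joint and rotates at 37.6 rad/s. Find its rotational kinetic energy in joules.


KE = (1/2)*I*omega^2 = 0.5*0.214*37.6^2 = 151.2723

151.2723 J


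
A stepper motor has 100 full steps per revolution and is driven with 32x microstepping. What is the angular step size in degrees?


step = 360/(100*32) = 360/3200 = 0.1125

0.1125 degrees


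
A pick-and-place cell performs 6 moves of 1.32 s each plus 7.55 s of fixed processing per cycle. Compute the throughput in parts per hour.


T_cycle = 6*1.32 + 7.55 = 15.4700 s
rate = 3600/T = 232.7085

232.7085 parts/hour


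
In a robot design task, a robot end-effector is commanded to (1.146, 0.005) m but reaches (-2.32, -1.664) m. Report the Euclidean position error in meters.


dx = -2.32 - (1.146) = -3.4660, dy = -1.664 - (0.005) = -1.6690
err = sqrt(12.013156 + 2.785561) = 3.8469

3.8469 m


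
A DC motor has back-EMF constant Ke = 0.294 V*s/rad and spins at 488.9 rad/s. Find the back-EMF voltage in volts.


V_emf = Ke * omega = 0.294*488.9 = 143.7366

143.7366 V


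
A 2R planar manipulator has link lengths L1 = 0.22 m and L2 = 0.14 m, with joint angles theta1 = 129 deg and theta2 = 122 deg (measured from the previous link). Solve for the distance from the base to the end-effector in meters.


x = L1*cos(th1) + L2*cos(th1+th2) = -0.184030
y = L1*sin(th1) + L2*sin(th1+th2) = 0.038600
d = sqrt(x^2 + y^2) = sqrt(0.033867 + 0.001490) = 0.1880

0.1880 m


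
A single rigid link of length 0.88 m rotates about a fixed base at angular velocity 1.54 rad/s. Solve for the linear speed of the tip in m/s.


v = L*omega = 0.88 * 1.54 = 1.3552

1.3552 m/s


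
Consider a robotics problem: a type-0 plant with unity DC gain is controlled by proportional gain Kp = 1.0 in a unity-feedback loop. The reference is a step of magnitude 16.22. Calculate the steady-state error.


e_ss = R/(1 + Kp) = 16.22/(1 + 1.0) = 16.22/2.0000 = 8.1100

8.1100


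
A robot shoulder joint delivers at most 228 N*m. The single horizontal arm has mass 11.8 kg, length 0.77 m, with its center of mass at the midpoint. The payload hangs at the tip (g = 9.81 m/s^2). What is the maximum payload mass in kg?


tau_arm = m_arm*g*(L/2) = 11.8*9.81*0.77/2 = 44.5668 N*m
tau_payload = tau_max - tau_arm = 228 - 44.5668 = 183.4332
m_payload = tau_payload / (g*L) = 183.4332 / (9.81*0.77) = 24.2839

24.2839 kg


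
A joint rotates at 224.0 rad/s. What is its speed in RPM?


RPM = 224.0 * 60/(2*pi) = 2139.0424

2139.0424 RPM


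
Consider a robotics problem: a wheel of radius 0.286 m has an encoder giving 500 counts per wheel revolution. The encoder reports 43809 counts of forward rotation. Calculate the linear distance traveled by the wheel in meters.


revs = 43809/500 = 87.618000
d = revs * 2*pi*r = 87.618000 * 2*pi*0.286 = 157.4488

157.4488 m


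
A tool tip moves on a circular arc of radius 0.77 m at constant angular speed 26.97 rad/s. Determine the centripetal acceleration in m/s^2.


a_c = omega^2 * r = 26.97^2 * 0.77 = 560.0833

560.0833 m/s^2


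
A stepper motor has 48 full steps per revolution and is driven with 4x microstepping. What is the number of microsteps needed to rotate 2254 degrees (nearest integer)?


step_size = 360/(48*4) = 360/192 = 1.875000 deg
n = 2254/(360/192) = 2254*192/360 = 1202.1333 -> 1202

1202 steps


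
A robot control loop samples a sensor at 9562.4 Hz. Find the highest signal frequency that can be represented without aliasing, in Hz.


f_max = f_s/2 = 9562.4/2 = 4781.2000

4781.2000 Hz


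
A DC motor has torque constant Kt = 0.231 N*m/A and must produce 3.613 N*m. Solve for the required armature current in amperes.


I = tau / Kt = 3.613/0.231 = 15.6407

15.6407 A


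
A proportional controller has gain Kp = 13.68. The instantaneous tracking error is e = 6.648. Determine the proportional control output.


u_P = Kp * e = 13.68 * 6.648 = 90.9446

90.9446


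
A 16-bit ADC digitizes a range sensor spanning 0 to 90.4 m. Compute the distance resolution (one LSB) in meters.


res = range / 2^n = 90.4/2^16 = 90.4/65536 = 0.0014

0.0014 m


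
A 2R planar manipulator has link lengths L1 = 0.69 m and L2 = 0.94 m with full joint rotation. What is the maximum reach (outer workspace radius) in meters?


r_max = L1 + L2 = 0.69 + 0.94 = 1.6300

1.6300 m


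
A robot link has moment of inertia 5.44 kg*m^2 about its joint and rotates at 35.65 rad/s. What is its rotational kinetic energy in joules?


KE = (1/2)*I*omega^2 = 0.5*5.44*35.65^2 = 3456.9092

3456.9092 J


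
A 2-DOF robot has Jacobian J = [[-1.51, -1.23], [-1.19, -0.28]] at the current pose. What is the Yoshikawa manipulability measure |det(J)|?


det(J) = -1.51*-0.28 - (-1.23)*(-1.19) = -1.0409
|det(J)| = 1.0409

1.0409


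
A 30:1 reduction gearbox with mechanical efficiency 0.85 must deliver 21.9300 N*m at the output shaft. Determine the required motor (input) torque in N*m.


tau_in = tau_out / (N * eta) = 21.9300 / (30 * 0.85) = 0.8600

0.8600 N*m


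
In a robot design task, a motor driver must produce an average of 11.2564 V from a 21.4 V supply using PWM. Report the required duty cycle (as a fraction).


D = V_avg/V_supply = 11.2564/21.4 = 0.5260

0.5260


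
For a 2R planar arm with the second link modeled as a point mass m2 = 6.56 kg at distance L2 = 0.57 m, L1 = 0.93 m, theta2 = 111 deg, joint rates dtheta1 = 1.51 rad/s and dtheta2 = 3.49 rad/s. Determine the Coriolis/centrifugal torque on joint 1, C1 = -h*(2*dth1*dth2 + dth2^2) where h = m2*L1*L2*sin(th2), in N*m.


h = m2*L1*L2*sin(th2) = 6.56*0.93*0.57*sin(111 deg) = 3.246485
C1 = -h*(2*1.51*3.49 + 3.49^2) = -3.246485*22.7199 = -73.7598

-73.7598 N*m


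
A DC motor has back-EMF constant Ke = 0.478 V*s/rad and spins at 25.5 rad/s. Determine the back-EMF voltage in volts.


V_emf = Ke * omega = 0.478*25.5 = 12.1890

12.1890 V


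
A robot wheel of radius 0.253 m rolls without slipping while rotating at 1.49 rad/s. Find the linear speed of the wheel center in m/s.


v = omega * r = 1.49 * 0.253 = 0.3770

0.3770 m/s


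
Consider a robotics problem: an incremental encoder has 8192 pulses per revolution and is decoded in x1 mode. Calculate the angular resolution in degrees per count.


resolution = 360 / (PPR * 1) = 360 / 8192 = 0.0439

0.0439 degrees


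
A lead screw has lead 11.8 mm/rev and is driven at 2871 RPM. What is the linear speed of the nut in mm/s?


v = lead * (RPM/60) = 11.8*2871/60 = 564.6300

564.6300 mm/s


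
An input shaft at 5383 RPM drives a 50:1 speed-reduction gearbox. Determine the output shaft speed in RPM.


omega_out = omega_in / N = 5383 / 50 = 107.6600

107.6600 RPM


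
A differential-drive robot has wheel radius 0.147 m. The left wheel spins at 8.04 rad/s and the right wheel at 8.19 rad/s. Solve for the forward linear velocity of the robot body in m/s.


v = r*(wR + wL)/2 = 0.147*(8.19 + 8.04)/2 = 1.1929

1.1929 m/s


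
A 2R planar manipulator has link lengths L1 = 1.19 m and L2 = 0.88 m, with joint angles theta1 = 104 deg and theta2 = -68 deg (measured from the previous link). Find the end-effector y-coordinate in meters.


y = L1*sin(th1) + L2*sin(th1+th2) = 1.19*sin(104 deg) + 0.88*sin(36 deg) = 1.6719

1.6719 m


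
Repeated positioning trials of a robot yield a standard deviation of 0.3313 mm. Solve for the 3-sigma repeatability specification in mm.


repeatability = 3*sigma = 3*0.3313 = 0.9939

0.9939 mm


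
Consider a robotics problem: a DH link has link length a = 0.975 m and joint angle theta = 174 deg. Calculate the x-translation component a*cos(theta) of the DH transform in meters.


a*cos(theta) = 0.975*cos(174 deg) = -0.9697

-0.9697 m


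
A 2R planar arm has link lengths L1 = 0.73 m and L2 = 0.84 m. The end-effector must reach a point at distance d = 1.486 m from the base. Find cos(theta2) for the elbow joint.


cos(th2) = (d^2 - L1^2 - L2^2)/(2*L1*L2) = (1.486^2 - 0.73^2 - 0.84^2)/(2*0.73*0.84) = 0.7907

0.7907


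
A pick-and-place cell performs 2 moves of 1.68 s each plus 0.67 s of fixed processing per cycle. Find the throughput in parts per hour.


T_cycle = 2*1.68 + 0.67 = 4.0300 s
rate = 3600/T = 893.3002

893.3002 parts/hour


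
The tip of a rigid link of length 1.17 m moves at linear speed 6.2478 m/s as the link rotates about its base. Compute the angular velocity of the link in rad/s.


omega = v / L = 6.2478 / 1.17 = 5.3400

5.3400 rad/s


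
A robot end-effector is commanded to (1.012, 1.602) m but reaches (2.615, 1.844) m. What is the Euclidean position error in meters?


dx = 2.615 - (1.012) = 1.6030, dy = 1.844 - (1.602) = 0.2420
err = sqrt(2.569609 + 0.058564) = 1.6212

1.6212 m


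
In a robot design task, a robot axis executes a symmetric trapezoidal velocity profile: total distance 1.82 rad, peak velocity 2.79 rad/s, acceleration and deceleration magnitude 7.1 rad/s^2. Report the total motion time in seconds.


t_acc = v/a = 2.79/7.1 = 0.392958 s
d_acc = v^2/(2a) = 0.548176 rad (each ramp)
d_cruise = 1.82 - 2*0.548176 = 0.723648 rad
t_cruise = 0.723648/2.79 = 0.259372 s
t_total = 2*0.392958 + 0.259372 = 1.0453

1.0453 s
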